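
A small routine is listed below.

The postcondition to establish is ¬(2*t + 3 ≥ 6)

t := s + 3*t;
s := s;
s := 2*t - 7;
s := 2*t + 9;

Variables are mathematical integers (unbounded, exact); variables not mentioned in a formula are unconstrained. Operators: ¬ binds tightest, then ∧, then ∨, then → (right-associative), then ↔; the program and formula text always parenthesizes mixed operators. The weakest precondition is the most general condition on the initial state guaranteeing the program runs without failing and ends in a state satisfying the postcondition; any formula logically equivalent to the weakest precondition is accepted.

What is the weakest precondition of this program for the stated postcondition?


Working backward. After the program, the postcondition ¬(2*t + 3 ≥ 6) must hold; in canonical form it is ¬(2*t ≥ 3).
Before s := 2*t + 9: ¬(2*t ≥ 3)
Before s := 2*t - 7: ¬(2*t ≥ 3)
Before s := s: ¬(2*t ≥ 3)
Before t := s + 3*t: ¬(2*s + 6*t ≥ 3)
Answer: WP = ¬(2*s + 6*t ≥ 3)


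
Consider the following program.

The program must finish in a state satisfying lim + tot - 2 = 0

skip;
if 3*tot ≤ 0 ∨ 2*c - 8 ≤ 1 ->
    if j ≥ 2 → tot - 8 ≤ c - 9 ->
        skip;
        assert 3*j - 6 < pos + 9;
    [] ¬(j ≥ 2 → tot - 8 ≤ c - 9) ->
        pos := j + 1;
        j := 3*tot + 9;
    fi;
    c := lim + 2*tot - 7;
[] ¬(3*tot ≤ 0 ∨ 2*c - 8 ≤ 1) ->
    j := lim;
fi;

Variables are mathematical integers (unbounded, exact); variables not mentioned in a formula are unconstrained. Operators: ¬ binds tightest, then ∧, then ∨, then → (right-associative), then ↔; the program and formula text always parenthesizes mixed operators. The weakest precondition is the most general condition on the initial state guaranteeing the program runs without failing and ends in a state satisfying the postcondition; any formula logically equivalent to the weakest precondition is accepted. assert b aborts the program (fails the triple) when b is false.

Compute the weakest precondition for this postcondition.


Working backward. After the program, the postcondition lim + tot - 2 = 0 must hold; in canonical form it is lim + tot = 2.
Then branch requires ((j ≥ 2 → tot ≤ c - 1) → (3*j < pos + 15 ∧ lim + tot = 2)) ∧ ((¬(j ≥ 2 → tot ≤ c - 1)) → lim + tot = 2); else branch requires lim + tot = 2.
Before the if: ((3*tot ≤ 0 ∨ 2*c ≤ 9) → (((j ≥ 2 → tot ≤ c - 1) → (3*j < pos + 15 ∧ lim + tot = 2)) ∧ ((¬(j ≥ 2 → tot ≤ c - 1)) → lim + tot = 2))) ∧ ((¬(3*tot ≤ 0 ∨ 2*c ≤ 9)) → lim + tot = 2)
Before skip: ((3*tot ≤ 0 ∨ 2*c ≤ 9) → (((j ≥ 2 → tot ≤ c - 1) → (3*j < pos + 15 ∧ lim + tot = 2)) ∧ ((¬(j ≥ 2 → tot ≤ c - 1)) → lim + tot = 2))) ∧ ((¬(3*tot ≤ 0 ∨ 2*c ≤ 9)) → lim + tot = 2)
Answer: WP = ((3*tot ≤ 0 ∨ 2*c ≤ 9) → (((j ≥ 2 → tot ≤ c - 1) → (3*j < pos + 15 ∧ lim + tot = 2)) ∧ ((¬(j ≥ 2 → tot ≤ c - 1)) → lim + tot = 2))) ∧ ((¬(3*tot ≤ 0 ∨ 2*c ≤ 9)) → lim + tot = 2)


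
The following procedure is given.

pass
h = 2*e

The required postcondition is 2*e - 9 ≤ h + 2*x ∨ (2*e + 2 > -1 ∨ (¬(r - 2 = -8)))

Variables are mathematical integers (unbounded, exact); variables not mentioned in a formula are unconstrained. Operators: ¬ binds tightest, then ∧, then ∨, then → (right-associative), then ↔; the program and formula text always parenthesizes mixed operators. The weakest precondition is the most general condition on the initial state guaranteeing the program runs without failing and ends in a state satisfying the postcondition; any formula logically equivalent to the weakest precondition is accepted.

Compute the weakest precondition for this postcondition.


Working backward. After the program, the postcondition 2*e - 9 ≤ h + 2*x ∨ (2*e + 2 > -1 ∨ (¬(r - 2 = -8))) must hold; in canonical form it is 2*e ≤ h + 2*x + 9 ∨ 2*e > -3 ∨ (¬(r = -6)).
Before h := 2*e: 2*x ≥ -9 ∨ 2*e > -3 ∨ (¬(r = -6))
Before skip: 2*x ≥ -9 ∨ 2*e > -3 ∨ (¬(r = -6))
Answer: WP = 2*x ≥ -9 ∨ 2*e > -3 ∨ (¬(r = -6))


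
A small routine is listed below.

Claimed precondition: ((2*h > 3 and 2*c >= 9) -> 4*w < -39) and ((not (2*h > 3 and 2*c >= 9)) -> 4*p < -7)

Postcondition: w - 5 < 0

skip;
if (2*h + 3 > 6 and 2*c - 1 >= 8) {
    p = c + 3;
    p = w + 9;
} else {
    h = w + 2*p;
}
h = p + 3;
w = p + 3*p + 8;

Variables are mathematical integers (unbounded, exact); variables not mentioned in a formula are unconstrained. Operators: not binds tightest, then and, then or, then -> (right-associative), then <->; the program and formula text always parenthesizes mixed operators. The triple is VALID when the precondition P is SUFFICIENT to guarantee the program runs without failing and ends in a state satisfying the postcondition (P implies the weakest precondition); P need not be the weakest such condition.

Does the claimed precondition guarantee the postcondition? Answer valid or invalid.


Working backward. After the program, the postcondition w - 5 < 0 must hold; in canonical form it is w < 5.
Before w := p + 3*p + 8: 4*p < -3
Before h := p + 3: 4*p < -3
Then branch requires 4*w < -39; else branch requires 4*p < -3.
Before the if: ((2*h > 3 and 2*c >= 9) -> 4*w < -39) and ((not (2*h > 3 and 2*c >= 9)) -> 4*p < -3)
Before skip: ((2*h > 3 and 2*c >= 9) -> 4*w < -39) and ((not (2*h > 3 and 2*c >= 9)) -> 4*p < -3)
The weakest precondition is ((2*h > 3 and 2*c >= 9) -> 4*w < -39) and ((not (2*h > 3 and 2*c >= 9)) -> 4*p < -3).
Check whether ((2*h > 3 and 2*c >= 9) -> 4*w < -39) and ((not (2*h > 3 and 2*c >= 9)) -> 4*p < -7) implies it.
Every state satisfying the precondition satisfies the weakest precondition: the implication holds.
Answer: valid


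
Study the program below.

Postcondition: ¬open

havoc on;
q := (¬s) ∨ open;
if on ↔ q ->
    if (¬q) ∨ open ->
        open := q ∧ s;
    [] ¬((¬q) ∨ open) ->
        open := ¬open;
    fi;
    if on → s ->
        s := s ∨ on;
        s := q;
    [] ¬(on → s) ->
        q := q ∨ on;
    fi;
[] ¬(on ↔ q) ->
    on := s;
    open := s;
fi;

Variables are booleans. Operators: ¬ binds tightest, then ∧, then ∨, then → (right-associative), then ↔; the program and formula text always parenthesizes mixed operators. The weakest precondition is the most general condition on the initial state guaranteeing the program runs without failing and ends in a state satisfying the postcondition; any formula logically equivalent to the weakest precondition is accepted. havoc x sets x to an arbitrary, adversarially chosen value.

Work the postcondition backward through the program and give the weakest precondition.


Working backward. After the program, ¬open must hold.
Then branch requires (((¬q) ∨ open) → (((on → s) → (¬(q ∧ s))) ∧ ((¬(on → s)) → (¬(q ∧ s))))) ∧ ((¬((¬q) ∨ open)) → (((on → s) → open) ∧ ((¬(on → s)) → open))); else branch requires ¬s.
Before the if: ((on ↔ q) → ((((¬q) ∨ open) → (((on → s) → (¬(q ∧ s))) ∧ ((¬(on → s)) → (¬(q ∧ s))))) ∧ ((¬((¬q) ∨ open)) → (((on → s) → open) ∧ ((¬(on → s)) → open))))) ∧ ((¬(on ↔ q)) → (¬s))
Before q := (¬s) ∨ open: ((on ↔ ((¬s) ∨ open)) → ((((¬((¬s) ∨ open)) ∨ open) → (((on → s) → (¬(((¬s) ∨ open) ∧ s))) ∧ ((¬(on → s)) → (¬(((¬s) ∨ open) ∧ s))))) ∧ ((¬((¬((¬s) ∨ open)) ∨ open)) → (((on → s) → open) ∧ ((¬(on → s)) → open))))) ∧ ((¬(on ↔ ((¬s) ∨ open))) → (¬s))
Before havoc on: (((¬s) ∨ open) → ((((¬((¬s) ∨ open)) ∨ open) → ((s → (¬(((¬s) ∨ open) ∧ s))) ∧ ((¬s) → (¬(((¬s) ∨ open) ∧ s))))) ∧ ((¬((¬((¬s) ∨ open)) ∨ open)) → ((s → open) ∧ ((¬s) → open))))) ∧ ((¬((¬s) ∨ open)) → (¬s)) ∧ ((¬((¬s) ∨ open)) → ((((¬((¬s) ∨ open)) ∨ open) → (¬(((¬s) ∨ open) ∧ s))) ∧ ((¬((¬((¬s) ∨ open)) ∨ open)) → open))) ∧ (((¬s) ∨ open) → (¬s))
Answer: WP = (((¬s) ∨ open) → ((((¬((¬s) ∨ open)) ∨ open) → ((s → (¬(((¬s) ∨ open) ∧ s))) ∧ ((¬s) → (¬(((¬s) ∨ open) ∧ s))))) ∧ ((¬((¬((¬s) ∨ open)) ∨ open)) → ((s → open) ∧ ((¬s) → open))))) ∧ ((¬((¬s) ∨ open)) → (¬s)) ∧ ((¬((¬s) ∨ open)) → ((((¬((¬s) ∨ open)) ∨ open) → (¬(((¬s) ∨ open) ∧ s))) ∧ ((¬((¬((¬s) ∨ open)) ∨ open)) → open))) ∧ (((¬s) ∨ open) → (¬s))


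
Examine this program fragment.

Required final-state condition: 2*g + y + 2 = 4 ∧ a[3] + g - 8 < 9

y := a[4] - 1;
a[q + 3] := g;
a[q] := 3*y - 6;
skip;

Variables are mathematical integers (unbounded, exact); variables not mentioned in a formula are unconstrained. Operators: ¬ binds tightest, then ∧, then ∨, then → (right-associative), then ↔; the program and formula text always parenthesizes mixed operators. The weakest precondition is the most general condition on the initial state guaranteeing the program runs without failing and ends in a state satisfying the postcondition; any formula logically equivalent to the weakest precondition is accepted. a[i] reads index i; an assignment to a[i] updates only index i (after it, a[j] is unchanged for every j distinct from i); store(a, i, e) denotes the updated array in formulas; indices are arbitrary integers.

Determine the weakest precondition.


Working backward. After the program, the postcondition 2*g + y + 2 = 4 ∧ a[3] + g - 8 < 9 must hold; in canonical form it is 2*g + y = 2 ∧ a[3] + g < 17.
Before skip: 2*g + y = 2 ∧ a[3] + g < 17
Before a[q] := 3*y - 6: 2*g + y = 2 ∧ store(a, q, 3*y - 6)[3] + g < 17
Before a[q + 3] := g: 2*g + y = 2 ∧ store(store(a, q + 3, g), q, 3*y - 6)[3] + g < 17
Before y := a[4] - 1: a[4] + 2*g = 3 ∧ store(store(a, q + 3, g), q, 3*a[4] - 9)[3] + g < 17
Answer: WP = a[4] + 2*g = 3 ∧ store(store(a, q + 3, g), q, 3*a[4] - 9)[3] + g < 17


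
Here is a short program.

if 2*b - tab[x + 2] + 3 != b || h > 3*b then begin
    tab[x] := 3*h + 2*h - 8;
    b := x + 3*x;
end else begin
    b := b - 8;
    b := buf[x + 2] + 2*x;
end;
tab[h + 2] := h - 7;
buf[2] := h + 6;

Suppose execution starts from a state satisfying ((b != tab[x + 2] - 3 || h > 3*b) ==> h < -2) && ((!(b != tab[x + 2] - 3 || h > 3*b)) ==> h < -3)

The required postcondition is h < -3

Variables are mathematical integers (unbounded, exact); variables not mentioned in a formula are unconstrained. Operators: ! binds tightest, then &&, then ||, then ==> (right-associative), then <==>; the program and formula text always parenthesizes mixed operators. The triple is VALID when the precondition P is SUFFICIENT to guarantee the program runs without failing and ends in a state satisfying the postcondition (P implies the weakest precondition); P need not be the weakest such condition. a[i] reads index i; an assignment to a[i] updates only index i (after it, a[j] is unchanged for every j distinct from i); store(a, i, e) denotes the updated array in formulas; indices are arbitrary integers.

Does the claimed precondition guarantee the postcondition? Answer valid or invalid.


Working backward. After the program, h < -3 must hold.
Before buf[2] := h + 6: h < -3
Before tab[h + 2] := h - 7: h < -3
Then branch requires h < -3; else branch requires h < -3.
Before the if: ((b != tab[x + 2] - 3 || h > 3*b) ==> h < -3) && ((!(b != tab[x + 2] - 3 || h > 3*b)) ==> h < -3)
The weakest precondition is ((b != tab[x + 2] - 3 || h > 3*b) ==> h < -3) && ((!(b != tab[x + 2] - 3 || h > 3*b)) ==> h < -3).
Check whether ((b != tab[x + 2] - 3 || h > 3*b) ==> h < -2) && ((!(b != tab[x + 2] - 3 || h > 3*b)) ==> h < -3) implies it.
Countermodel: at the initial state b = -2, h = -3, tab = {[0] = 1, elsewhere 1}, x = -2, the precondition holds but the weakest precondition fails.
Answer: invalid


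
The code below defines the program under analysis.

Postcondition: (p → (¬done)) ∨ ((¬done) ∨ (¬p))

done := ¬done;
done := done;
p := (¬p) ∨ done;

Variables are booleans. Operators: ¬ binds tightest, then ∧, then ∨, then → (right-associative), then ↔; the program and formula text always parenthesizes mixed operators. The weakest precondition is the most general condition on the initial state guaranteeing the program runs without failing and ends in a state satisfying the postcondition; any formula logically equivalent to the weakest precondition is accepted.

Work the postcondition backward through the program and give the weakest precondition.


Working backward. After the program, the postcondition (p → (¬done)) ∨ ((¬done) ∨ (¬p)) must hold; in canonical form it is (p → (¬done)) ∨ (¬done) ∨ (¬p).
Before p := (¬p) ∨ done: (((¬p) ∨ done) → (¬done)) ∨ (¬done) ∨ (¬((¬p) ∨ done))
Before done := done: (((¬p) ∨ done) → (¬done)) ∨ (¬done) ∨ (¬((¬p) ∨ done))
Before done := ¬done: (((¬p) ∨ (¬done)) → done) ∨ done ∨ (¬((¬p) ∨ (¬done)))
Answer: WP = (((¬p) ∨ (¬done)) → done) ∨ done ∨ (¬((¬p) ∨ (¬done)))


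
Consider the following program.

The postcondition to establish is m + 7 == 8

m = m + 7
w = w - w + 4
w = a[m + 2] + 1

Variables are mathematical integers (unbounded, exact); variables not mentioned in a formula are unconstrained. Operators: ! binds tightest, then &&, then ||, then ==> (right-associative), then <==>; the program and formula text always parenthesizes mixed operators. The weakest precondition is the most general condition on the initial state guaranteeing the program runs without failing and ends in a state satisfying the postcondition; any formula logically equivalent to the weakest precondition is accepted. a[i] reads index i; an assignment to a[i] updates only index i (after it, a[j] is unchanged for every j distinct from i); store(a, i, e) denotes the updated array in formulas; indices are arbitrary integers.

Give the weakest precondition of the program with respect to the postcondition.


Working backward. After the program, the postcondition m + 7 == 8 must hold; in canonical form it is m == 1.
Before w := a[m + 2] + 1: m == 1
Before w := w - w + 4: m == 1
Before m := m + 7: m == -6
Answer: WP = m == -6


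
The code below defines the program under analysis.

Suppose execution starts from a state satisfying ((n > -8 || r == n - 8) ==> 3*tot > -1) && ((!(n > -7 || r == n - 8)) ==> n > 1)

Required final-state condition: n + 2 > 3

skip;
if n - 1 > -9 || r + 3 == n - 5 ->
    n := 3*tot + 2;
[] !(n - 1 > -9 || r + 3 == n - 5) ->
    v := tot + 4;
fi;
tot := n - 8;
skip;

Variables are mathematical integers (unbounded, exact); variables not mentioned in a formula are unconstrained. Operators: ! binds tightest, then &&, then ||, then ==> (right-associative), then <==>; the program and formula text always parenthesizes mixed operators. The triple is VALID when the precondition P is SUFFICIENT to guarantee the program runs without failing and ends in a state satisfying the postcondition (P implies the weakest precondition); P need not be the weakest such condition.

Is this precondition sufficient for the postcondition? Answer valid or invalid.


Working backward. After the program, the postcondition n + 2 > 3 must hold; in canonical form it is n > 1.
Before skip: n > 1
Before tot := n - 8: n > 1
Then branch requires 3*tot > -1; else branch requires n > 1.
Before the if: ((n > -8 || r == n - 8) ==> 3*tot > -1) && ((!(n > -8 || r == n - 8)) ==> n > 1)
Before skip: ((n > -8 || r == n - 8) ==> 3*tot > -1) && ((!(n > -8 || r == n - 8)) ==> n > 1)
The weakest precondition is ((n > -8 || r == n - 8) ==> 3*tot > -1) && ((!(n > -8 || r == n - 8)) ==> n > 1).
Check whether ((n > -8 || r == n - 8) ==> 3*tot > -1) && ((!(n > -7 || r == n - 8)) ==> n > 1) implies it.
Every state satisfying the precondition satisfies the weakest precondition: the implication holds.
Answer: valid


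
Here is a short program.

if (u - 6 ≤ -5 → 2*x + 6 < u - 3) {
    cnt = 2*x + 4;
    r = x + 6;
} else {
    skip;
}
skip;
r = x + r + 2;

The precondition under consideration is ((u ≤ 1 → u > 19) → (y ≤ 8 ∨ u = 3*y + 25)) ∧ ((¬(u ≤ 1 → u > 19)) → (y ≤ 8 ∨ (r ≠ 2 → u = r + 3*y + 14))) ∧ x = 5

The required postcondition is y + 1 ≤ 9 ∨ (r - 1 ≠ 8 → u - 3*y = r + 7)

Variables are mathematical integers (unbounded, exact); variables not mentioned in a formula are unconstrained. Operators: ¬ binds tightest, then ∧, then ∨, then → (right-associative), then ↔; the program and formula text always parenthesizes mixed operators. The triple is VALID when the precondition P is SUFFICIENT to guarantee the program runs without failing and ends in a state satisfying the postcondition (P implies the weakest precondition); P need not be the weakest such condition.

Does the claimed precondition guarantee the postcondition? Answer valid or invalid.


Working backward. After the program, the postcondition y + 1 ≤ 9 ∨ (r - 1 ≠ 8 → u - 3*y = r + 7) must hold; in canonical form it is y ≤ 8 ∨ (r ≠ 9 → u = r + 3*y + 7).
Before r := x + r + 2: y ≤ 8 ∨ (r + x ≠ 7 → u = r + x + 3*y + 9)
Before skip: y ≤ 8 ∨ (r + x ≠ 7 → u = r + x + 3*y + 9)
Then branch requires y ≤ 8 ∨ (2*x ≠ 1 → u = 2*x + 3*y + 15); else branch requires y ≤ 8 ∨ (r + x ≠ 7 → u = r + x + 3*y + 9).
Before the if: ((u ≤ 1 → 2*x < u - 9) → (y ≤ 8 ∨ (2*x ≠ 1 → u = 2*x + 3*y + 15))) ∧ ((¬(u ≤ 1 → 2*x < u - 9)) → (y ≤ 8 ∨ (r + x ≠ 7 → u = r + x + 3*y + 9)))
The weakest precondition is ((u ≤ 1 → 2*x < u - 9) → (y ≤ 8 ∨ (2*x ≠ 1 → u = 2*x + 3*y + 15))) ∧ ((¬(u ≤ 1 → 2*x < u - 9)) → (y ≤ 8 ∨ (r + x ≠ 7 → u = r + x + 3*y + 9))).
Check whether ((u ≤ 1 → u > 19) → (y ≤ 8 ∨ u = 3*y + 25)) ∧ ((¬(u ≤ 1 → u > 19)) → (y ≤ 8 ∨ (r ≠ 2 → u = r + 3*y + 14))) ∧ x = 5 implies it.
Every state satisfying the precondition satisfies the weakest precondition: the implication holds.
Answer: valid


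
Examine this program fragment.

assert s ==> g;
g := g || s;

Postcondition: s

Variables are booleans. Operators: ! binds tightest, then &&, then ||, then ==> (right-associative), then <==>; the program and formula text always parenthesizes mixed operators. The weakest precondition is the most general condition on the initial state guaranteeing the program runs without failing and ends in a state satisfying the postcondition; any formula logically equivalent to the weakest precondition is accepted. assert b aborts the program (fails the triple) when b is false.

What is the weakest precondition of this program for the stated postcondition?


Working backward. After the program, s must hold.
Before g := g || s: s
Before assert s ==> g: (s ==> g) && s
Answer: WP = (s ==> g) && s


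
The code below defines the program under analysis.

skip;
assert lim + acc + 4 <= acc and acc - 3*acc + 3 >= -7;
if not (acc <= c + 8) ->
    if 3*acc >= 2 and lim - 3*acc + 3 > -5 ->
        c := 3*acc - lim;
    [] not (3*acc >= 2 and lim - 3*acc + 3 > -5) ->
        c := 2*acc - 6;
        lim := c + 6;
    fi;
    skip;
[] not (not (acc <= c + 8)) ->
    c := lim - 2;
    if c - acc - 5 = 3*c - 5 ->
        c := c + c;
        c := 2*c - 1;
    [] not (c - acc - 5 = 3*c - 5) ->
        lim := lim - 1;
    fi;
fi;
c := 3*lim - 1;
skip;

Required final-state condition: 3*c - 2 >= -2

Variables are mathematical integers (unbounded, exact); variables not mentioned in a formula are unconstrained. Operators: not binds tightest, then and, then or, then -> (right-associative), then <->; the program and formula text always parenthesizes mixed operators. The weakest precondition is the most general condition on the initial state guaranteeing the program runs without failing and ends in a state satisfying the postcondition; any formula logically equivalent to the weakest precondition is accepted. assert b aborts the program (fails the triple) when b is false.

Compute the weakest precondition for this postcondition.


Working backward. After the program, the postcondition 3*c - 2 >= -2 must hold; in canonical form it is 3*c >= 0.
Before skip: 3*c >= 0
Before c := 3*lim - 1: 9*lim >= 3
Then branch requires ((3*acc >= 2 and lim > 3*acc - 8) -> 9*lim >= 3) and ((not (3*acc >= 2 and lim > 3*acc - 8)) -> 18*acc >= 3); else branch requires (acc + 2*lim = 4 -> 9*lim >= 3) and ((not (acc + 2*lim = 4)) -> 9*lim >= 12).
Before the if: ((not (acc <= c + 8)) -> (((3*acc >= 2 and lim > 3*acc - 8) -> 9*lim >= 3) and ((not (3*acc >= 2 and lim > 3*acc - 8)) -> 18*acc >= 3))) and (acc <= c + 8 -> ((acc + 2*lim = 4 -> 9*lim >= 3) and ((not (acc + 2*lim = 4)) -> 9*lim >= 12)))
Before assert lim + acc + 4 <= acc and acc - 3*acc + 3 >= -7: lim <= -4 and 2*acc <= 10 and ((not (acc <= c + 8)) -> (((3*acc >= 2 and lim > 3*acc - 8) -> 9*lim >= 3) and ((not (3*acc >= 2 and lim > 3*acc - 8)) -> 18*acc >= 3))) and (acc <= c + 8 -> ((acc + 2*lim = 4 -> 9*lim >= 3) and ((not (acc + 2*lim = 4)) -> 9*lim >= 12)))
Before skip: lim <= -4 and 2*acc <= 10 and ((not (acc <= c + 8)) -> (((3*acc >= 2 and lim > 3*acc - 8) -> 9*lim >= 3) and ((not (3*acc >= 2 and lim > 3*acc - 8)) -> 18*acc >= 3))) and (acc <= c + 8 -> ((acc + 2*lim = 4 -> 9*lim >= 3) and ((not (acc + 2*lim = 4)) -> 9*lim >= 12)))
Answer: WP = lim <= -4 and 2*acc <= 10 and ((not (acc <= c + 8)) -> (((3*acc >= 2 and lim > 3*acc - 8) -> 9*lim >= 3) and ((not (3*acc >= 2 and lim > 3*acc - 8)) -> 18*acc >= 3))) and (acc <= c + 8 -> ((acc + 2*lim = 4 -> 9*lim >= 3) and ((not (acc + 2*lim = 4)) -> 9*lim >= 12)))


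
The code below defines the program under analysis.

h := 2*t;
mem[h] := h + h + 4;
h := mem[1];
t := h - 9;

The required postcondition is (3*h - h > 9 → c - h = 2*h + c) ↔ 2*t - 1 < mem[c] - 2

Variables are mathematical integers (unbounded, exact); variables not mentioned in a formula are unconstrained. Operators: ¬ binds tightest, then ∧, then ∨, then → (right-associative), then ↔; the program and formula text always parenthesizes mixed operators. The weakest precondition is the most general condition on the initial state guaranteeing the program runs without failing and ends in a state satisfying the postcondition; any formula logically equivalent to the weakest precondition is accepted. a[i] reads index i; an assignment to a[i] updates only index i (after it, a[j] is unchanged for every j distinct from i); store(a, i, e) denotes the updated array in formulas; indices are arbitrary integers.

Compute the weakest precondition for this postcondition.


Working backward. After the program, the postcondition (3*h - h > 9 → c - h = 2*h + c) ↔ 2*t - 1 < mem[c] - 2 must hold; in canonical form it is (2*h > 9 → 3*h = 0) ↔ 2*t < mem[c] - 1.
Before t := h - 9: (2*h > 9 → 3*h = 0) ↔ 2*h < mem[c] + 17
Before h := mem[1]: (2*mem[1] > 9 → 3*mem[1] = 0) ↔ 2*mem[1] < mem[c] + 17
Before mem[h] := h + h + 4: (2*store(mem, h, 2*h + 4)[1] > 9 → 3*store(mem, h, 2*h + 4)[1] = 0) ↔ 2*store(mem, h, 2*h + 4)[1] < store(mem, h, 2*h + 4)[c] + 17
Before h := 2*t: (2*store(mem, 2*t, 4*t + 4)[1] > 9 → 3*store(mem, 2*t, 4*t + 4)[1] = 0) ↔ 2*store(mem, 2*t, 4*t + 4)[1] < store(mem, 2*t, 4*t + 4)[c] + 17
Answer: WP = (2*store(mem, 2*t, 4*t + 4)[1] > 9 → 3*store(mem, 2*t, 4*t + 4)[1] = 0) ↔ 2*store(mem, 2*t, 4*t + 4)[1] < store(mem, 2*t, 4*t + 4)[c] + 17


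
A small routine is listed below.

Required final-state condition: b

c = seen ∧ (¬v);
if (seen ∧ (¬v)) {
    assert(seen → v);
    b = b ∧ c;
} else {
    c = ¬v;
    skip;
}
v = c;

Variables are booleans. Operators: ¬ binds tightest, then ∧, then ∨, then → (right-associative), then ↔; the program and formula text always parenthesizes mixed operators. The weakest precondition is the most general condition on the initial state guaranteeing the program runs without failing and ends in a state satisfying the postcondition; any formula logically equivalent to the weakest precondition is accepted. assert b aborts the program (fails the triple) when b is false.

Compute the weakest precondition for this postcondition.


Working backward. After the program, b must hold.
Before v := c: b
Then branch requires (seen → v) ∧ b ∧ c; else branch requires b.
Before the if: ((seen ∧ (¬v)) → ((seen → v) ∧ b ∧ c)) ∧ ((¬(seen ∧ (¬v))) → b)
Before c := seen ∧ (¬v): ((seen ∧ (¬v)) → ((seen → v) ∧ b ∧ seen ∧ (¬v))) ∧ ((¬(seen ∧ (¬v))) → b)
Answer: WP = ((seen ∧ (¬v)) → ((seen → v) ∧ b ∧ seen ∧ (¬v))) ∧ ((¬(seen ∧ (¬v))) → b)


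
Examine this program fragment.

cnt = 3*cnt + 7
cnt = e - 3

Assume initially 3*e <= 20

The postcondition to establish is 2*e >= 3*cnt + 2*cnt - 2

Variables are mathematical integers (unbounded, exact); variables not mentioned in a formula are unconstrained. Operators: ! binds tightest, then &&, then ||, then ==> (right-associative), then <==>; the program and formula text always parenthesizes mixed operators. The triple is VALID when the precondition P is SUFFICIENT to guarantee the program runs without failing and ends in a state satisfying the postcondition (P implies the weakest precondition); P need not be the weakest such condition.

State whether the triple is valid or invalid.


Working backward. After the program, the postcondition 2*e >= 3*cnt + 2*cnt - 2 must hold; in canonical form it is 2*e >= 5*cnt - 2.
Before cnt := e - 3: 3*e <= 17
Before cnt := 3*cnt + 7: 3*e <= 17
The weakest precondition is 3*e <= 17.
Check whether 3*e <= 20 implies it.
Countermodel: at the initial state e = 6, the precondition holds but the weakest precondition fails.
Answer: invalid


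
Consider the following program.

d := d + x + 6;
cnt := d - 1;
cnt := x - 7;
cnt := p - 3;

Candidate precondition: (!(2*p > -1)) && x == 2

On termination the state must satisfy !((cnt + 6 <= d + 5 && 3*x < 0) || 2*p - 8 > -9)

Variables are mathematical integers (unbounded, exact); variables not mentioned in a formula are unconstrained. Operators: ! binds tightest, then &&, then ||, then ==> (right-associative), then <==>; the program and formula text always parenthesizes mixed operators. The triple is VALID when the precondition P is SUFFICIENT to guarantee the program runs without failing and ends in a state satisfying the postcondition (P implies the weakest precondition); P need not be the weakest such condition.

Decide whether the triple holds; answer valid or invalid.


Working backward. After the program, the postcondition !((cnt + 6 <= d + 5 && 3*x < 0) || 2*p - 8 > -9) must hold; in canonical form it is !((cnt <= d - 1 && 3*x < 0) || 2*p > -1).
Before cnt := p - 3: !((p <= d + 2 && 3*x < 0) || 2*p > -1)
Before cnt := x - 7: !((p <= d + 2 && 3*x < 0) || 2*p > -1)
Before cnt := d - 1: !((p <= d + 2 && 3*x < 0) || 2*p > -1)
Before d := d + x + 6: !((p <= d + x + 8 && 3*x < 0) || 2*p > -1)
The weakest precondition is !((p <= d + x + 8 && 3*x < 0) || 2*p > -1).
Check whether (!(2*p > -1)) && x == 2 implies it.
Every state satisfying the precondition satisfies the weakest precondition: the implication holds.
Answer: valid


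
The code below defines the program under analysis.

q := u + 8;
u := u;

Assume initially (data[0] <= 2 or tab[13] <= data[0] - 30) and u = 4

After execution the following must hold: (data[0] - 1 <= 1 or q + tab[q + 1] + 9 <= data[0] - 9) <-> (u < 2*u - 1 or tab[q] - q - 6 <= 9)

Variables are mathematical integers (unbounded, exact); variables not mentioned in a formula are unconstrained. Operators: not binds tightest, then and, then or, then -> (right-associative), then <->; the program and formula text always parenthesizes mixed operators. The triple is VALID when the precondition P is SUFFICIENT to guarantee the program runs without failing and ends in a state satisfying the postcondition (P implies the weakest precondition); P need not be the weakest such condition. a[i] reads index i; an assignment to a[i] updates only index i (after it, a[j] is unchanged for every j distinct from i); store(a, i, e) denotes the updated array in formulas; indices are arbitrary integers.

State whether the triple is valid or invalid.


Working backward. After the program, the postcondition (data[0] - 1 <= 1 or q + tab[q + 1] + 9 <= data[0] - 9) <-> (u < 2*u - 1 or tab[q] - q - 6 <= 9) must hold; in canonical form it is (data[0] <= 2 or tab[q + 1] + q <= data[0] - 18) <-> (u > 1 or tab[q] <= q + 15).
Before u := u: (data[0] <= 2 or tab[q + 1] + q <= data[0] - 18) <-> (u > 1 or tab[q] <= q + 15)
Before q := u + 8: (data[0] <= 2 or tab[u + 9] + u <= data[0] - 26) <-> (u > 1 or tab[u + 8] <= u + 23)
The weakest precondition is (data[0] <= 2 or tab[u + 9] + u <= data[0] - 26) <-> (u > 1 or tab[u + 8] <= u + 23).
Check whether (data[0] <= 2 or tab[13] <= data[0] - 30) and u = 4 implies it.
Every state satisfying the precondition satisfies the weakest precondition: the implication holds.
Answer: valid


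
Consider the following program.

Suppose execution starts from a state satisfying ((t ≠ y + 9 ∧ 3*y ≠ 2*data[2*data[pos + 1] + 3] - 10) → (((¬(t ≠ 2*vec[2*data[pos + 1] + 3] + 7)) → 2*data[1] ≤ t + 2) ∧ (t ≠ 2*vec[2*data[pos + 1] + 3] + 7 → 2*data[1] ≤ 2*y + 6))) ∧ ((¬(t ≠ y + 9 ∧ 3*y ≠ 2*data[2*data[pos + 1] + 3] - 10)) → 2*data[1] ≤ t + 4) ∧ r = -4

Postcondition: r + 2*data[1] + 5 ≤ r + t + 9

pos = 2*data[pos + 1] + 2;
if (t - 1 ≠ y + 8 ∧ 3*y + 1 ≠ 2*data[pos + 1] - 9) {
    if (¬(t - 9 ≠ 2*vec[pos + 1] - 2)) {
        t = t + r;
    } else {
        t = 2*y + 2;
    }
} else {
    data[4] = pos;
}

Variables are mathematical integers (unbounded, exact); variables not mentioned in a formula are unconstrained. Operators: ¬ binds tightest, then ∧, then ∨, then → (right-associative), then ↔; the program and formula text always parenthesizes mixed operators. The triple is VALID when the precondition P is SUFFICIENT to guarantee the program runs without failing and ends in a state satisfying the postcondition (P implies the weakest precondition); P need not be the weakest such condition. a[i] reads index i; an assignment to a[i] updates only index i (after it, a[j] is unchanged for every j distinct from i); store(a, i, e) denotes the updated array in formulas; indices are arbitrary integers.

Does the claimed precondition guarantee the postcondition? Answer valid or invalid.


Working backward. After the program, the postcondition r + 2*data[1] + 5 ≤ r + t + 9 must hold; in canonical form it is 2*data[1] ≤ t + 4.
Then branch requires ((¬(t ≠ 2*vec[pos + 1] + 7)) → 2*data[1] ≤ r + t + 4) ∧ (t ≠ 2*vec[pos + 1] + 7 → 2*data[1] ≤ 2*y + 6); else branch requires 2*data[1] ≤ t + 4.
Before the if: ((t ≠ y + 9 ∧ 3*y ≠ 2*data[pos + 1] - 10) → (((¬(t ≠ 2*vec[pos + 1] + 7)) → 2*data[1] ≤ r + t + 4) ∧ (t ≠ 2*vec[pos + 1] + 7 → 2*data[1] ≤ 2*y + 6))) ∧ ((¬(t ≠ y + 9 ∧ 3*y ≠ 2*data[pos + 1] - 10)) → 2*data[1] ≤ t + 4)
Before pos := 2*data[pos + 1] + 2: ((t ≠ y + 9 ∧ 3*y ≠ 2*data[2*data[pos + 1] + 3] - 10) → (((¬(t ≠ 2*vec[2*data[pos + 1] + 3] + 7)) → 2*data[1] ≤ r + t + 4) ∧ (t ≠ 2*vec[2*data[pos + 1] + 3] + 7 → 2*data[1] ≤ 2*y + 6))) ∧ ((¬(t ≠ y + 9 ∧ 3*y ≠ 2*data[2*data[pos + 1] + 3] - 10)) → 2*data[1] ≤ t + 4)
The weakest precondition is ((t ≠ y + 9 ∧ 3*y ≠ 2*data[2*data[pos + 1] + 3] - 10) → (((¬(t ≠ 2*vec[2*data[pos + 1] + 3] + 7)) → 2*data[1] ≤ r + t + 4) ∧ (t ≠ 2*vec[2*data[pos + 1] + 3] + 7 → 2*data[1] ≤ 2*y + 6))) ∧ ((¬(t ≠ y + 9 ∧ 3*y ≠ 2*data[2*data[pos + 1] + 3] - 10)) → 2*data[1] ≤ t + 4).
Check whether ((t ≠ y + 9 ∧ 3*y ≠ 2*data[2*data[pos + 1] + 3] - 10) → (((¬(t ≠ 2*vec[2*data[pos + 1] + 3] + 7)) → 2*data[1] ≤ t + 2) ∧ (t ≠ 2*vec[2*data[pos + 1] + 3] + 7 → 2*data[1] ≤ 2*y + 6))) ∧ ((¬(t ≠ y + 9 ∧ 3*y ≠ 2*data[2*data[pos + 1] + 3] - 10)) → 2*data[1] ≤ t + 4) ∧ r = -4 implies it.
Countermodel: at the initial state data = {[1] = 4, [3] = -7040, [9] = 0, elsewhere 4}, pos = 8, r = -4, t = 7, vec = {[1] = 0, [3] = 0, [9] = 0, elsewhere 0}, y = 0, the precondition holds but the weakest precondition fails.
Answer: invalid


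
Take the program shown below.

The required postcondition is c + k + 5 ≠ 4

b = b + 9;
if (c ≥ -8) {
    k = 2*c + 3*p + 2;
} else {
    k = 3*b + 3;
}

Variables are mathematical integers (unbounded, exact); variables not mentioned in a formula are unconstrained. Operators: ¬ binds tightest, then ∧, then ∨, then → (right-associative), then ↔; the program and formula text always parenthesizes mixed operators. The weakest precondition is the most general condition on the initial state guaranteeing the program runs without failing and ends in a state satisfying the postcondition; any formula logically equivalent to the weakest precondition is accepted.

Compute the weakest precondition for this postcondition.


Working backward. After the program, the postcondition c + k + 5 ≠ 4 must hold; in canonical form it is c + k ≠ -1.
Then branch requires 3*c + 3*p ≠ -3; else branch requires 3*b + c ≠ -4.
Before the if: (c ≥ -8 → 3*c + 3*p ≠ -3) ∧ ((¬(c ≥ -8)) → 3*b + c ≠ -4)
Before b := b + 9: (c ≥ -8 → 3*c + 3*p ≠ -3) ∧ ((¬(c ≥ -8)) → 3*b + c ≠ -31)
Answer: WP = (c ≥ -8 → 3*c + 3*p ≠ -3) ∧ ((¬(c ≥ -8)) → 3*b + c ≠ -31)


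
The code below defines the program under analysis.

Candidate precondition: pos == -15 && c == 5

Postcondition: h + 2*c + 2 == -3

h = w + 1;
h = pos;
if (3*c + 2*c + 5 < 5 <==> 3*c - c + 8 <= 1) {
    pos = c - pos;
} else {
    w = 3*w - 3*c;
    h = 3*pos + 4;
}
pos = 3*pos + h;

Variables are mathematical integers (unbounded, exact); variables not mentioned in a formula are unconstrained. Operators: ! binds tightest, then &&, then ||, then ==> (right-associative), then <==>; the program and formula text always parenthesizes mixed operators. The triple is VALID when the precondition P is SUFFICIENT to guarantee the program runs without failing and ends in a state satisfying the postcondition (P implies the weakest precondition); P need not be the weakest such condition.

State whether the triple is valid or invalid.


Working backward. After the program, the postcondition h + 2*c + 2 == -3 must hold; in canonical form it is 2*c + h == -5.
Before pos := 3*pos + h: 2*c + h == -5
Then branch requires 2*c + h == -5; else branch requires 2*c + 3*pos == -9.
Before the if: ((5*c < 0 <==> 2*c <= -7) ==> 2*c + h == -5) && ((!(5*c < 0 <==> 2*c <= -7)) ==> 2*c + 3*pos == -9)
Before h := pos: ((5*c < 0 <==> 2*c <= -7) ==> 2*c + pos == -5) && ((!(5*c < 0 <==> 2*c <= -7)) ==> 2*c + 3*pos == -9)
Before h := w + 1: ((5*c < 0 <==> 2*c <= -7) ==> 2*c + pos == -5) && ((!(5*c < 0 <==> 2*c <= -7)) ==> 2*c + 3*pos == -9)
The weakest precondition is ((5*c < 0 <==> 2*c <= -7) ==> 2*c + pos == -5) && ((!(5*c < 0 <==> 2*c <= -7)) ==> 2*c + 3*pos == -9).
Check whether pos == -15 && c == 5 implies it.
Every state satisfying the precondition satisfies the weakest precondition: the implication holds.
Answer: valid


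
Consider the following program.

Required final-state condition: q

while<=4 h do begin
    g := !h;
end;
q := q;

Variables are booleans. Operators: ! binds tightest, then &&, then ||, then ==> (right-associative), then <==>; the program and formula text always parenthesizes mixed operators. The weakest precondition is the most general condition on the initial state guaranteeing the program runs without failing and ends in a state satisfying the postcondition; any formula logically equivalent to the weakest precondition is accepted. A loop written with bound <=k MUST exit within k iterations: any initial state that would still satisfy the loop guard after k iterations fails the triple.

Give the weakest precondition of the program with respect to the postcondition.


Working backward. After the program, q must hold.
Before q := q: q
Before the loop (bound <=4), unroll the exhaustion recursion (WP_0 = exit-now case; WP_j = one more guarded iteration, up to j = 4):
  WP_0: (!h) && q
  WP_1: (h ==> ((!h) && q)) && ((!h) ==> q)
  WP_2: (h ==> ((h ==> ((!h) && q)) && ((!h) ==> q))) && ((!h) ==> q)
  WP_3: (h ==> ((h ==> ((h ==> ((!h) && q)) && ((!h) ==> q))) && ((!h) ==> q))) && ((!h) ==> q)
  WP_4: (h ==> ((h ==> ((h ==> ((h ==> ((!h) && q)) && ((!h) ==> q))) && ((!h) ==> q))) && ((!h) ==> q))) && ((!h) ==> q)
So before the loop: (h ==> ((h ==> ((h ==> ((h ==> ((!h) && q)) && ((!h) ==> q))) && ((!h) ==> q))) && ((!h) ==> q))) && ((!h) ==> q)
Answer: WP = (h ==> ((h ==> ((h ==> ((h ==> ((!h) && q)) && ((!h) ==> q))) && ((!h) ==> q))) && ((!h) ==> q))) && ((!h) ==> q)


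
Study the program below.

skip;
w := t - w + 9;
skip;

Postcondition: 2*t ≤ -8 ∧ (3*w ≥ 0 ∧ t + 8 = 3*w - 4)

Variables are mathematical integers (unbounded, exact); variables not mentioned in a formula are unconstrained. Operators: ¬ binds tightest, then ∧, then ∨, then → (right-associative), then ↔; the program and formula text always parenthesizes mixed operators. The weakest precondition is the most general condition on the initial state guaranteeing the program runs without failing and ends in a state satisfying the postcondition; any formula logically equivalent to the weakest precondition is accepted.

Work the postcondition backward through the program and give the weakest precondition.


Working backward. After the program, the postcondition 2*t ≤ -8 ∧ (3*w ≥ 0 ∧ t + 8 = 3*w - 4) must hold; in canonical form it is 2*t ≤ -8 ∧ 3*w ≥ 0 ∧ t = 3*w - 12.
Before skip: 2*t ≤ -8 ∧ 3*w ≥ 0 ∧ t = 3*w - 12
Before w := t - w + 9: 2*t ≤ -8 ∧ 3*t ≥ 3*w - 27 ∧ 3*w = 2*t + 15
Before skip: 2*t ≤ -8 ∧ 3*t ≥ 3*w - 27 ∧ 3*w = 2*t + 15
Answer: WP = 2*t ≤ -8 ∧ 3*t ≥ 3*w - 27 ∧ 3*w = 2*t + 15


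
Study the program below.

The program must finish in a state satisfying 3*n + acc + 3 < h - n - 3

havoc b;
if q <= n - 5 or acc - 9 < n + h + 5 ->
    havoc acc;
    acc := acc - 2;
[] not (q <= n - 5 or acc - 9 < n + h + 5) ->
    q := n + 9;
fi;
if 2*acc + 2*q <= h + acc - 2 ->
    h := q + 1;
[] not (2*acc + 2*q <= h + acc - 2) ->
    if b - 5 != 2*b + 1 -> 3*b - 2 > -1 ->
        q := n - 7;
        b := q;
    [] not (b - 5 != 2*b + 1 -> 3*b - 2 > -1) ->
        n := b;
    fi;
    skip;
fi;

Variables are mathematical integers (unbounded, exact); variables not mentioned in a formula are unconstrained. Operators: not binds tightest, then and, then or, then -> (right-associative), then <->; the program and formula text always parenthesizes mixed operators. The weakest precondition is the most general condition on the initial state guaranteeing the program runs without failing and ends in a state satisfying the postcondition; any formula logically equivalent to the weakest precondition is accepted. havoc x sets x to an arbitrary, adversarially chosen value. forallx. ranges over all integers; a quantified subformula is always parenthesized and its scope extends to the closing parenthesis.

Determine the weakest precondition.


Working backward. After the program, the postcondition 3*n + acc + 3 < h - n - 3 must hold; in canonical form it is acc + 4*n < h - 6.
Then branch requires acc + 4*n < q - 5; else branch requires ((b != -6 -> 3*b > 1) -> acc + 4*n < h - 6) and ((not (b != -6 -> 3*b > 1)) -> acc + 4*b < h - 6).
Before the if: (acc + 2*q <= h - 2 -> acc + 4*n < q - 5) and ((not (acc + 2*q <= h - 2)) -> (((b != -6 -> 3*b > 1) -> acc + 4*n < h - 6) and ((not (b != -6 -> 3*b > 1)) -> acc + 4*b < h - 6)))
Then branch requires forall acc_1. ((acc_1 + 2*q <= h -> acc_1 + 4*n < q - 3) and ((not (acc_1 + 2*q <= h)) -> (((b != -6 -> 3*b > 1) -> acc_1 + 4*n < h - 4) and ((not (b != -6 -> 3*b > 1)) -> acc_1 + 4*b < h - 4)))); else branch requires (acc + 2*n <= h - 20 -> acc + 3*n < 4) and ((not (acc + 2*n <= h - 20)) -> (((b != -6 -> 3*b > 1) -> acc + 4*n < h - 6) and ((not (b != -6 -> 3*b > 1)) -> acc + 4*b < h - 6))).
Before the if: ((q <= n - 5 or acc < h + n + 14) -> (forall acc_1. ((acc_1 + 2*q <= h -> acc_1 + 4*n < q - 3) and ((not (acc_1 + 2*q <= h)) -> (((b != -6 -> 3*b > 1) -> acc_1 + 4*n < h - 4) and ((not (b != -6 -> 3*b > 1)) -> acc_1 + 4*b < h - 4)))))) and ((not (q <= n - 5 or acc < h + n + 14)) -> ((acc + 2*n <= h - 20 -> acc + 3*n < 4) and ((not (acc + 2*n <= h - 20)) -> (((b != -6 -> 3*b > 1) -> acc + 4*n < h - 6) and ((not (b != -6 -> 3*b > 1)) -> acc + 4*b < h - 6)))))
Before havoc b: forall b_1. (((q <= n - 5 or acc < h + n + 14) -> (forall acc_1. ((acc_1 + 2*q <= h -> acc_1 + 4*n < q - 3) and ((not (acc_1 + 2*q <= h)) -> (((b_1 != -6 -> 3*b_1 > 1) -> acc_1 + 4*n < h - 4) and ((not (b_1 != -6 -> 3*b_1 > 1)) -> acc_1 + 4*b_1 < h - 4)))))) and ((not (q <= n - 5 or acc < h + n + 14)) -> ((acc + 2*n <= h - 20 -> acc + 3*n < 4) and ((not (acc + 2*n <= h - 20)) -> (((b_1 != -6 -> 3*b_1 > 1) -> acc + 4*n < h - 6) and ((not (b_1 != -6 -> 3*b_1 > 1)) -> acc + 4*b_1 < h - 6))))))
Answer: WP = forall b_1. (((q <= n - 5 or acc < h + n + 14) -> (forall acc_1. ((acc_1 + 2*q <= h -> acc_1 + 4*n < q - 3) and ((not (acc_1 + 2*q <= h)) -> (((b_1 != -6 -> 3*b_1 > 1) -> acc_1 + 4*n < h - 4) and ((not (b_1 != -6 -> 3*b_1 > 1)) -> acc_1 + 4*b_1 < h - 4)))))) and ((not (q <= n - 5 or acc < h + n + 14)) -> ((acc + 2*n <= h - 20 -> acc + 3*n < 4) and ((not (acc + 2*n <= h - 20)) -> (((b_1 != -6 -> 3*b_1 > 1) -> acc + 4*n < h - 6) and ((not (b_1 != -6 -> 3*b_1 > 1)) -> acc + 4*b_1 < h - 6))))))
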